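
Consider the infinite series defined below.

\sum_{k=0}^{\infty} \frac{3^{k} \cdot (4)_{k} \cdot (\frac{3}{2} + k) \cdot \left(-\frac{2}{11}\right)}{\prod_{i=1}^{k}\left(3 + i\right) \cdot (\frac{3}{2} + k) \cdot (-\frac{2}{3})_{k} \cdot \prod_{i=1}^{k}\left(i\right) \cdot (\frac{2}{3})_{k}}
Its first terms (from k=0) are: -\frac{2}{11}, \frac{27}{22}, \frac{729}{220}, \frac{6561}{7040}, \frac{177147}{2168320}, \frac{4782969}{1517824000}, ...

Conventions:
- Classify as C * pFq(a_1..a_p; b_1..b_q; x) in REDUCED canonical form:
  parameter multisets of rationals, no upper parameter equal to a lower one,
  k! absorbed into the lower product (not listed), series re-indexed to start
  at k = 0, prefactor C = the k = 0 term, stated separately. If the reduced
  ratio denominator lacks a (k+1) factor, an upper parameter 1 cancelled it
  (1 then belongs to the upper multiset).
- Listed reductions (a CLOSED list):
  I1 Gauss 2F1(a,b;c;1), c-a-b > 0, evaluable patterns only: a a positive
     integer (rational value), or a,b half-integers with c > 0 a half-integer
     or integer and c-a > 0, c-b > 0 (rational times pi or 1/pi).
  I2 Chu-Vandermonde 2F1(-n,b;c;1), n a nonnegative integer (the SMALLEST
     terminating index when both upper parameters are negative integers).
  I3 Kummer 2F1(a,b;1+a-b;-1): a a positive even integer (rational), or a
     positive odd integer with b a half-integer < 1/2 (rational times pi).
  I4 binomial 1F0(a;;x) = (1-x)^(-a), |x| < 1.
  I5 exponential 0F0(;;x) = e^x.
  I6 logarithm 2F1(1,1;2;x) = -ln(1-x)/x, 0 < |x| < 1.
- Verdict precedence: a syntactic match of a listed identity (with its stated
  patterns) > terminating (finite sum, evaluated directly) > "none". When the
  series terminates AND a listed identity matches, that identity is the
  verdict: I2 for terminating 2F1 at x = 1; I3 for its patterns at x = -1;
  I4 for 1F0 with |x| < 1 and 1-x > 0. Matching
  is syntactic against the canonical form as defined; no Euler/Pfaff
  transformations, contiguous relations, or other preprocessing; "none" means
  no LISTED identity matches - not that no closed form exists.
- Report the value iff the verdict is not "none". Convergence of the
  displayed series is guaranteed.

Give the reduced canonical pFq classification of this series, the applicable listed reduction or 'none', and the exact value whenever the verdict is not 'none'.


The series (x = 3) is 0F2: upper {-}, lower {-\frac{2}{3}, \frac{2}{3}}, prefactor -\frac{2}{11}. Verdict: no listed reduction: x = 3 and upper {-} fail every I1-I6 pattern.

Key observation: with t_0 = -\frac{2}{11}, the product of the first k integers (C = -2/11, x = 3) is k!.
Step ratio: r(k) = 3 * 1 / [(k-\frac{2}{3}) (k+\frac{2}{3}) (k+1)] - rational in k, leading ratio 3; with t_0 = -\frac{2}{11}, classification follows.


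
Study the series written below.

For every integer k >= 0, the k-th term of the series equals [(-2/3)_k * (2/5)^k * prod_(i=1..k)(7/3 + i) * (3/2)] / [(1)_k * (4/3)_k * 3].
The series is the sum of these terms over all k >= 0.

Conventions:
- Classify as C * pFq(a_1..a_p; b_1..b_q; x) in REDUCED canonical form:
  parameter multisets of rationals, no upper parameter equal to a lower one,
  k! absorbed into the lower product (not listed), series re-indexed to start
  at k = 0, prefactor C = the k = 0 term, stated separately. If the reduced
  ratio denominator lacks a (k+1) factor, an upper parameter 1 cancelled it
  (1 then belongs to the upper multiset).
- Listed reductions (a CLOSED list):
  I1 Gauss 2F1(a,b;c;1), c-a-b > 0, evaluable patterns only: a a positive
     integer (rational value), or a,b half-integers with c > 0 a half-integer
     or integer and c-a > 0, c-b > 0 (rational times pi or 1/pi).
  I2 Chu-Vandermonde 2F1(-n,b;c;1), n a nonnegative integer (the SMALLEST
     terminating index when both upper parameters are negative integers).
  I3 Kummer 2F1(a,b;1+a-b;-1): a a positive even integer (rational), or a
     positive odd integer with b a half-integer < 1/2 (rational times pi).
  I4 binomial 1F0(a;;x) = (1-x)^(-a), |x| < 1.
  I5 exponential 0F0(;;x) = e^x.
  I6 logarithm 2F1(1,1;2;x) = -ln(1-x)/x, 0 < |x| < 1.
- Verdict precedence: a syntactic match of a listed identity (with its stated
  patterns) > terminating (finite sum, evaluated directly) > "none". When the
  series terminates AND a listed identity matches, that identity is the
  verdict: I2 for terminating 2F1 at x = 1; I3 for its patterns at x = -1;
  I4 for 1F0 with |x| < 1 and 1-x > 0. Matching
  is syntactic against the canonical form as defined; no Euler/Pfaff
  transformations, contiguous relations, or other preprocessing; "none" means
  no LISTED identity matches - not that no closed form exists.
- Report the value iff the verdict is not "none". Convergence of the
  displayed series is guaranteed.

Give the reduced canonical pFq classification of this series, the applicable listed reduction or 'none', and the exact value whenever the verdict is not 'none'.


With C = 1/2: the canonical form is 2F1(-2/3, 10/3; 4/3; 2/5). Verdict: none. No listed pattern accepts 2F1(-2/3, 10/3; 4/3; 2/5).

First insight: t_0 being 1/2, (1)_k (C = 1/2) is k! itself.
Step ratio: r(k) = (2/5) * (k-2/3) (k+10/3) / [(k+4/3) (k+1)] - rational in k. x = (2/5); t_0 = 1/2; negate the roots.


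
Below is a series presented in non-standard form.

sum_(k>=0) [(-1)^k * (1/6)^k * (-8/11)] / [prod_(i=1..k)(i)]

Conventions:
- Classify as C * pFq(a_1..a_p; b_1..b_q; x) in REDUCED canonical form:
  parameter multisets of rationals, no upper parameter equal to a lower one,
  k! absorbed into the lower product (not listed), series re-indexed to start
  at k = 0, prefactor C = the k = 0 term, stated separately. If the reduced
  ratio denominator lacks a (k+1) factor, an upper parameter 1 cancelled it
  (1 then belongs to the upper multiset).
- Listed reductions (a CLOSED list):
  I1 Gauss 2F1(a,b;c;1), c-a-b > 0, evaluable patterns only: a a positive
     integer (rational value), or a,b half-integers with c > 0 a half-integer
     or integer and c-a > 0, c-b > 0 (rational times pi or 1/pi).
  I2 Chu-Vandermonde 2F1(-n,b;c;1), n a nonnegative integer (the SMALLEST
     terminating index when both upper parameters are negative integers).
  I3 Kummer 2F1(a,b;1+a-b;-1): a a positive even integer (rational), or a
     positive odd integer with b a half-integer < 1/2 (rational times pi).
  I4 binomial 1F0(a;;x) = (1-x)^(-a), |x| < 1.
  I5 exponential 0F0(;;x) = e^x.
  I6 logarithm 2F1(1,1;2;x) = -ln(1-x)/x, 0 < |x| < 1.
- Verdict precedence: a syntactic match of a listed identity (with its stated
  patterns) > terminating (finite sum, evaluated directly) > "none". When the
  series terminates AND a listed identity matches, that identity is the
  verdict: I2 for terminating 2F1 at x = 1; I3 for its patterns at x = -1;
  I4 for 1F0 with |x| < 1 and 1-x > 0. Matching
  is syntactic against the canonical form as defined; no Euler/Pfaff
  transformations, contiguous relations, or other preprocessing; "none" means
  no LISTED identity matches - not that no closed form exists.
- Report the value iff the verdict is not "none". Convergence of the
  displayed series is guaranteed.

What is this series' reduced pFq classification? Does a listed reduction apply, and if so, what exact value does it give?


With C = -8/11: the canonical form is 0F0(-; -; -1/6). Verdict: this is exponential (I5) (the 0F0 exponential series at x = -1/6). Its exact value is (-8/11) * e^(-1/6).

Structural cue: x = (-1/6) and the product of the first k integers (C = -8/11) is k!.
Term ratio: r(k) = (-1/6) * 1 / [(k+1)] ; factor over Q: parameters, x = (-1/6), and C = -8/11.


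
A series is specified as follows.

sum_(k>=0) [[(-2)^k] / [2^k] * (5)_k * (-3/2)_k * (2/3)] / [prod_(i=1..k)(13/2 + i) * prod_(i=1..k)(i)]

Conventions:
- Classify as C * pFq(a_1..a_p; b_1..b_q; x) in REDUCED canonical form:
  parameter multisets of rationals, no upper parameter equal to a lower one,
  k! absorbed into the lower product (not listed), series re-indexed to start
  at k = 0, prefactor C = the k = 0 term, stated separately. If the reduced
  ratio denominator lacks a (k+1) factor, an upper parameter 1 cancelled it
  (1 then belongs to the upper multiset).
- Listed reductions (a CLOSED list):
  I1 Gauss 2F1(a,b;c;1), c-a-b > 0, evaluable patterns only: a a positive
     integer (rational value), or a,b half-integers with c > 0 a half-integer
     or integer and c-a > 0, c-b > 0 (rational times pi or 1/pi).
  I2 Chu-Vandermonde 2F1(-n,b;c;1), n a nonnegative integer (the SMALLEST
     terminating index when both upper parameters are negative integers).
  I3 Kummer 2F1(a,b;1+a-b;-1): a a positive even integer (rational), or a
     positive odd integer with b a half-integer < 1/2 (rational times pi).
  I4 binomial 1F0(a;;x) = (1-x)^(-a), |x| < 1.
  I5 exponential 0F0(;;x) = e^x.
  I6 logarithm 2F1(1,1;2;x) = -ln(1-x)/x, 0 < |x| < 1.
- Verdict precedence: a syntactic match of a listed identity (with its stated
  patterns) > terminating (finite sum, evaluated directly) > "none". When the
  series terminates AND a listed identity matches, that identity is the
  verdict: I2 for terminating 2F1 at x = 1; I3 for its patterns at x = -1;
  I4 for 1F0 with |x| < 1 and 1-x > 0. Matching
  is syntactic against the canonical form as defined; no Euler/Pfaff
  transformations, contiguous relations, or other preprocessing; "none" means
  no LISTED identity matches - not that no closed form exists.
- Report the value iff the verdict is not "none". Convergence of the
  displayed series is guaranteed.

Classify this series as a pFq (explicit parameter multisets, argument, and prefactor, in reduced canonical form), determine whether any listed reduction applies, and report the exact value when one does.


This is 2/3 * 2F1(-3/2, 5; 15/2; -1) in reduced canonical form. Verdict: Kummer's theorem (I3) applies (x = -1; c = 15/2 equals 1+a-b for upper {-3/2, 5}: listed pattern). Sum: (15015/32768) * pi.

Structural cue: x = (-1) and the two k-th powers (C = 2/3) combine into one argument.
Consecutive-term ratio: r(k) = (-1) * (k-3/2) (k+5) / [(k+15/2) (k+1)] - rational in k, leading ratio (-1); with t_0 = 2/3, classification follows.


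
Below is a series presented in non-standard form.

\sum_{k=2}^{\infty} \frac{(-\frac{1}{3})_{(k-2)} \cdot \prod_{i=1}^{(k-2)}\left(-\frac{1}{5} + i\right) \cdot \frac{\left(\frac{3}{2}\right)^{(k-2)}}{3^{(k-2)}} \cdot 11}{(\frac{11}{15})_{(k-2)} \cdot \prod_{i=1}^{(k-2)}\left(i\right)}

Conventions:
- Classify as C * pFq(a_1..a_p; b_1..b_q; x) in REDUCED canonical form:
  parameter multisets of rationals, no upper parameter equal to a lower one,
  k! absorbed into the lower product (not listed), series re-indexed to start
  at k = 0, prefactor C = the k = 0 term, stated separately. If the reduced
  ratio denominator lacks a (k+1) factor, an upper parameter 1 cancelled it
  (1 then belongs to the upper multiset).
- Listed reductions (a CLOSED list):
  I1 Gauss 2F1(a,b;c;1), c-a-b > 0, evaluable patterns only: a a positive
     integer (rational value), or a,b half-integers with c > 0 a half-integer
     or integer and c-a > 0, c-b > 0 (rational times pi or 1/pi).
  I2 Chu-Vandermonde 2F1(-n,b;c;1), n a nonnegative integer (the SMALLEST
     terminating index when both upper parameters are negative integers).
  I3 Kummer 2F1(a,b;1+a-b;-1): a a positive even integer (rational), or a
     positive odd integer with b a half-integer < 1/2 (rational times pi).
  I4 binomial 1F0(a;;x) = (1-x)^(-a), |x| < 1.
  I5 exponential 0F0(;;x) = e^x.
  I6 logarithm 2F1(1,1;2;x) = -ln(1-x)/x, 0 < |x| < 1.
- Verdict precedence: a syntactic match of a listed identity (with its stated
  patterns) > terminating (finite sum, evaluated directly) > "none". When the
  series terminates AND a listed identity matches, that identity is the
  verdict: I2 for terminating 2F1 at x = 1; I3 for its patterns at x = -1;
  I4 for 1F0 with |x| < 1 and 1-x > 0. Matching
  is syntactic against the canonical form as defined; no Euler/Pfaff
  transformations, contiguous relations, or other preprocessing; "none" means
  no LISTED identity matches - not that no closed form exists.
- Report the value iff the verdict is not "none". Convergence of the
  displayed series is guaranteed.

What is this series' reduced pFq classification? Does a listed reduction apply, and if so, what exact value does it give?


At argument \frac{1}{2}: a 2F1 with upper {-\frac{1}{3}, \frac{4}{5}}, lower {\frac{11}{15}}, scaled by C = 11. Verdict: none - this 2F1 at x = \frac{1}{2} matches no listed pattern, and upper {-\frac{1}{3}, \frac{4}{5}} holds no stopper.

The tell: with t_0 = 11, the product of the first k integers (C = 11) is k!.
Consecutive-term ratio: r(k) = \frac{1}{2} * (k-\frac{1}{3}) (k+\frac{4}{5}) / [(k+\frac{11}{15}) (k+1)] - poly over poly, x = \frac{1}{2} from leading terms; C = 11 at k = 0.


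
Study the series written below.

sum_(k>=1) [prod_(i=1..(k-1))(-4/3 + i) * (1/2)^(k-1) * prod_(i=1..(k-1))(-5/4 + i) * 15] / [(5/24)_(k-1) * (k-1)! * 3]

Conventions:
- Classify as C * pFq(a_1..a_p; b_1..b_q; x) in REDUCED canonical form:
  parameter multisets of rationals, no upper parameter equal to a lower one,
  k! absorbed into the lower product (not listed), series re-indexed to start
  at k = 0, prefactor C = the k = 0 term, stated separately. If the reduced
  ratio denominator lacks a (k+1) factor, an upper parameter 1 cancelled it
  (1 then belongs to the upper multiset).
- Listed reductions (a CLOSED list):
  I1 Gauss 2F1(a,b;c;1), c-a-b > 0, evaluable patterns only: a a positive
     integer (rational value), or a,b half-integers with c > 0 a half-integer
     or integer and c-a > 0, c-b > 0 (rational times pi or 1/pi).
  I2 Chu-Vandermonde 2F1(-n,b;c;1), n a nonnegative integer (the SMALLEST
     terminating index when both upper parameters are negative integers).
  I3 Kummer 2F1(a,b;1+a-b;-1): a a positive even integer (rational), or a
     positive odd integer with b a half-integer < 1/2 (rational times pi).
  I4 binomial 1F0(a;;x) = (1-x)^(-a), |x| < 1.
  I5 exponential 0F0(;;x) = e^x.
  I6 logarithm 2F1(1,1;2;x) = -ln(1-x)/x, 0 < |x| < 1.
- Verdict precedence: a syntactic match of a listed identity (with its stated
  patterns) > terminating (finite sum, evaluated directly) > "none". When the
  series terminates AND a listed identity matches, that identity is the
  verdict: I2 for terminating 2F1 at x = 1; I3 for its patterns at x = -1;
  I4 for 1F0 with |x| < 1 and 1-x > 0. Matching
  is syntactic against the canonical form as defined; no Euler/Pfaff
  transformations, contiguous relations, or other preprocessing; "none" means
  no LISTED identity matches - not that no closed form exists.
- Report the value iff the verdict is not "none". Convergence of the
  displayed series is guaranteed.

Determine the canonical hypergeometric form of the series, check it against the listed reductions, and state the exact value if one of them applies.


x = 1/2 here; the reduced form reads 2F1, upper {-1/3, -1/4}, lower {5/24}, C = 5. Verdict: no listed reduction: x = 1/2 and upper {-1/3, -1/4} fail every I1-I6 pattern.

Key observation: with t_0 = 5, the constant factors (prefactor 5) combine into one prefactor.
Adjacent-term ratio: r(k) = (1/2) * (k-1/3) (k-1/4) / [(k+5/24) (k+1)] - rational in k. x = (1/2); t_0 = 5; negate the roots.


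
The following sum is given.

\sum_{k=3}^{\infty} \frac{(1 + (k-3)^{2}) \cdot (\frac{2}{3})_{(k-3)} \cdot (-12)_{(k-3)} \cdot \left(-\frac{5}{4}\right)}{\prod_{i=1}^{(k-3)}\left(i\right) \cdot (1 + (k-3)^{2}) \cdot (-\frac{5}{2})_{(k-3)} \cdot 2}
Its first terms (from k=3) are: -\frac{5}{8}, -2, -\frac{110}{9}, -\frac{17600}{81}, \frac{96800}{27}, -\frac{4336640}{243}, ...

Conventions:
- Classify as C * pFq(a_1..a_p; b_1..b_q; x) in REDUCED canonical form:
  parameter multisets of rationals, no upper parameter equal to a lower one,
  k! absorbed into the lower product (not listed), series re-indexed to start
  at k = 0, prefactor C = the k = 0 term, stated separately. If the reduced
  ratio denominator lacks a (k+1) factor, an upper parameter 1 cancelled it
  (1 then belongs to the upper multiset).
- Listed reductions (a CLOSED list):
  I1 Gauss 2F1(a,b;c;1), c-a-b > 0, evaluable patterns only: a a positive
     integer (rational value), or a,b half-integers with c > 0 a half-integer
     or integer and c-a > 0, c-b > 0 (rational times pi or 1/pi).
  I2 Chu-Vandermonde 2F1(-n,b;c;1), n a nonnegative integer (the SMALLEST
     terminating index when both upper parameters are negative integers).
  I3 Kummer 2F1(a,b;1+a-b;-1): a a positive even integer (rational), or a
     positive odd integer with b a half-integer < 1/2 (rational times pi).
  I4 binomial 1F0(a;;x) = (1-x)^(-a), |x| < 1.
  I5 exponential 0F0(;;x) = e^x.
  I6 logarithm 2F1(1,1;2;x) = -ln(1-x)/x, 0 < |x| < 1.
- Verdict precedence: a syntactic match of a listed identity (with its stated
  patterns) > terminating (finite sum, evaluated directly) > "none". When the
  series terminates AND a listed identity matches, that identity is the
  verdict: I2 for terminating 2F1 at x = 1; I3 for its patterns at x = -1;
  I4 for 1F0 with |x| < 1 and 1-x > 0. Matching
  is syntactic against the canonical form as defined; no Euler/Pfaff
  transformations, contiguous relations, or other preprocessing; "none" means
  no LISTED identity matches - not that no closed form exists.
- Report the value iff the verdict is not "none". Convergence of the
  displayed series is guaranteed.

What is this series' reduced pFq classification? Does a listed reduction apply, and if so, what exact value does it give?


Structural cue: with t_0 = -\frac{5}{8}, the product of the first k integers (C = -5/8) is k!.
Adjacent-term ratio: r(k) = 1 * (k-12) (k+\frac{2}{3}) / [(k-\frac{5}{2}) (k+1)] - rational in k, leading ratio 1; with t_0 = -\frac{5}{8}, classification follows.

With C = -\frac{5}{8}: the canonical form is 2F1(-12, \frac{2}{3}; -\frac{5}{2}; 1). Verdict at x = 1: Vandermonde's identity (I2) matches (terminating 2F1 at x = 1 with n = 12, b = 2/3, c = -\frac{5}{2}). Its exact value is \frac{170946097}{1033121304}.


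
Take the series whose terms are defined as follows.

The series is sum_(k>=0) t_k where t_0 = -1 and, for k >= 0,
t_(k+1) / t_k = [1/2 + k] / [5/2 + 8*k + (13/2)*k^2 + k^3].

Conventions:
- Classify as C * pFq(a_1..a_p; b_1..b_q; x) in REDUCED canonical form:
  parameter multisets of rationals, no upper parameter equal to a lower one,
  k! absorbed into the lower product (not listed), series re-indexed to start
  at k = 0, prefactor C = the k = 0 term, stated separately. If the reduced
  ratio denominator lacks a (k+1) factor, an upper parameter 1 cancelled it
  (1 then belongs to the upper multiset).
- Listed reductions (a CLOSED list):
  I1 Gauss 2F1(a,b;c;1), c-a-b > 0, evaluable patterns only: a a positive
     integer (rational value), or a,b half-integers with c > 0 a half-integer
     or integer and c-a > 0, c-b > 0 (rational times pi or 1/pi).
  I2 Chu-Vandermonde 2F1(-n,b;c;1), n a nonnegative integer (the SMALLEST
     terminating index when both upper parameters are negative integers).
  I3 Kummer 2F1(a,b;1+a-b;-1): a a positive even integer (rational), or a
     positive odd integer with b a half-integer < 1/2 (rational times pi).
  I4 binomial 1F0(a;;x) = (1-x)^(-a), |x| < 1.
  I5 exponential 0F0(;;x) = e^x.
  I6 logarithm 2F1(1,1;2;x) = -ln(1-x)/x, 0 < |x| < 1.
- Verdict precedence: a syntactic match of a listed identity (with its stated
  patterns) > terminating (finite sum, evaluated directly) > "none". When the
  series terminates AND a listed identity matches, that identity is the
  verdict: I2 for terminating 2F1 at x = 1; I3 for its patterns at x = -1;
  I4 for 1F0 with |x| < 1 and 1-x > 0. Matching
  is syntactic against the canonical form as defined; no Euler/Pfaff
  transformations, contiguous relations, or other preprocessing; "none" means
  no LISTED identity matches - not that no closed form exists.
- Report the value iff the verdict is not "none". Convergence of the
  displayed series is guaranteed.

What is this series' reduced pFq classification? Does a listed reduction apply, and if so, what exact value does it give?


The tell: x = 1 and the expanded ratio factors over Q; C = -1, roots give parameters.
Consecutive-term ratio: r(k) = 1 * 1 / [(k+5) (k+1)] - rational in k. x = 1; t_0 = -1; negate the roots.

With C = -1: the canonical form is 0F1(-; 5; 1). Verdict: no listed reduction: x = 1 and upper {-} fail every I1-I6 pattern.


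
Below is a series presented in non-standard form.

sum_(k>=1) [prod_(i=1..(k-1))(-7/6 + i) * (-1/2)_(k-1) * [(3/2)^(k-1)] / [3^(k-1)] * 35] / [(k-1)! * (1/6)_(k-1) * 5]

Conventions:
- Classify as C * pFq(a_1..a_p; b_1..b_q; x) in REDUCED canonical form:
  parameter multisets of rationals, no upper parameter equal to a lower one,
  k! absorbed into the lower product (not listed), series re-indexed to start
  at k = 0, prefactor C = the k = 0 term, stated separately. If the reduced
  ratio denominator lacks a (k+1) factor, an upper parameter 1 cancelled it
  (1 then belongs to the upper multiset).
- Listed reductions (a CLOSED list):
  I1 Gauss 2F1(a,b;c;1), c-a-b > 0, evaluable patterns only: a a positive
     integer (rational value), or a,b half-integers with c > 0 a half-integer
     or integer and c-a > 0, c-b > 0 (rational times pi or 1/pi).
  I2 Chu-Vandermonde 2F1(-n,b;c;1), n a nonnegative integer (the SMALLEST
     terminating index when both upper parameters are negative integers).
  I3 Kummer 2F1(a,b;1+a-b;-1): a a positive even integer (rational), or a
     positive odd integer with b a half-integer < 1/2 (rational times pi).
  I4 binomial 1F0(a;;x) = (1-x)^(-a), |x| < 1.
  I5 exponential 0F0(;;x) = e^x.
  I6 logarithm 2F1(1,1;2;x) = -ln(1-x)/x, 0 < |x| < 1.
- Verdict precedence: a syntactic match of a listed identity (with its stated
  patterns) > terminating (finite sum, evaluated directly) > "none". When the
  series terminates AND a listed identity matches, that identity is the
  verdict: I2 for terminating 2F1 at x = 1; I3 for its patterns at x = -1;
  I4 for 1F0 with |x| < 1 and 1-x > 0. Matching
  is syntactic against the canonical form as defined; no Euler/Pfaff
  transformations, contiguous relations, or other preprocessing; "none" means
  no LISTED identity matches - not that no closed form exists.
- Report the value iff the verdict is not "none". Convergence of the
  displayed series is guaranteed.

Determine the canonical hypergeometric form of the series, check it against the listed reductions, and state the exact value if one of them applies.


x = 1/2 here; the reduced form reads 2F1, upper {-1/2, -1/6}, lower {1/6}, C = 7. Verdict: none (x = 1/2): each listed identity misses the multisets {-1/2, -1/6} ; {1/6}.

Key observation: x = (1/2) and the constant factors (prefactor 7) combine into one prefactor.
Ratio: r(k) = (1/2) * (k-1/2) (k-1/6) / [(k+1/6) (k+1)] - rational; roots negated = parameters, x = (1/2), C = 7.


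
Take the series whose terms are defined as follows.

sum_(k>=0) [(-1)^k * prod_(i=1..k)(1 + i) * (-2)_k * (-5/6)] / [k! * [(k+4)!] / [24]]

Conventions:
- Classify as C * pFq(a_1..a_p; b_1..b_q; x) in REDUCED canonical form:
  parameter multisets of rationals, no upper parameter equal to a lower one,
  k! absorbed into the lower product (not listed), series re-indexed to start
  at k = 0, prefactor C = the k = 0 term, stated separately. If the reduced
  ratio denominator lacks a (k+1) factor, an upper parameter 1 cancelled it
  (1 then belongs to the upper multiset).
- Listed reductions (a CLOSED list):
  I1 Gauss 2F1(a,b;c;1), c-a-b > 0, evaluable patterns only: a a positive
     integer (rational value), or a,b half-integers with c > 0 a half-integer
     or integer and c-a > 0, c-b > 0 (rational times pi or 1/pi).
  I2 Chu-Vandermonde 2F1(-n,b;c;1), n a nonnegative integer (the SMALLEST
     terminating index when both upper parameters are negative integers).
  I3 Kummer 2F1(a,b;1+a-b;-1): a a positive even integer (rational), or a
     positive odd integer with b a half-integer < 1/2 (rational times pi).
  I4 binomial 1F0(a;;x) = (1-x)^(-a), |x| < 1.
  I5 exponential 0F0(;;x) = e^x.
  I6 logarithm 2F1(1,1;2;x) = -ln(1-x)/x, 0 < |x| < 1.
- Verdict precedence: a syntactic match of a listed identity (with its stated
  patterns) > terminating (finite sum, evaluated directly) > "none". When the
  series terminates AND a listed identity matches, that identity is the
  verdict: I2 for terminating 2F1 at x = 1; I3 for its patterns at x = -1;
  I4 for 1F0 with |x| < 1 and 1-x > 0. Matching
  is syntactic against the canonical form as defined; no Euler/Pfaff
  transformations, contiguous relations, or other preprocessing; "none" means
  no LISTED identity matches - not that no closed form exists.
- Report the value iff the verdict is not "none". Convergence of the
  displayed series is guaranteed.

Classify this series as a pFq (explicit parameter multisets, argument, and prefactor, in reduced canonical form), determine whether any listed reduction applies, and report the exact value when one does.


Canonical form: C = -5/6 times 2F1 with upper {-2, 2}, lower {5}, x = -1. Verdict at x = -1: Kummer's theorem (I3) matches (x = -1; c = 5 equals 1+a-b for upper {-2, 2}: listed pattern). Hence: -5/3.

Structural cue: t_0 = -5/6 here, and the running product (prefactor -5/6) telescopes to a rising factorial.
Step ratio: r(k) = (-1) * (k-2) (k+2) / [(k+5) (k+1)] - rational; roots negated = parameters, x = (-1), C = -5/6.


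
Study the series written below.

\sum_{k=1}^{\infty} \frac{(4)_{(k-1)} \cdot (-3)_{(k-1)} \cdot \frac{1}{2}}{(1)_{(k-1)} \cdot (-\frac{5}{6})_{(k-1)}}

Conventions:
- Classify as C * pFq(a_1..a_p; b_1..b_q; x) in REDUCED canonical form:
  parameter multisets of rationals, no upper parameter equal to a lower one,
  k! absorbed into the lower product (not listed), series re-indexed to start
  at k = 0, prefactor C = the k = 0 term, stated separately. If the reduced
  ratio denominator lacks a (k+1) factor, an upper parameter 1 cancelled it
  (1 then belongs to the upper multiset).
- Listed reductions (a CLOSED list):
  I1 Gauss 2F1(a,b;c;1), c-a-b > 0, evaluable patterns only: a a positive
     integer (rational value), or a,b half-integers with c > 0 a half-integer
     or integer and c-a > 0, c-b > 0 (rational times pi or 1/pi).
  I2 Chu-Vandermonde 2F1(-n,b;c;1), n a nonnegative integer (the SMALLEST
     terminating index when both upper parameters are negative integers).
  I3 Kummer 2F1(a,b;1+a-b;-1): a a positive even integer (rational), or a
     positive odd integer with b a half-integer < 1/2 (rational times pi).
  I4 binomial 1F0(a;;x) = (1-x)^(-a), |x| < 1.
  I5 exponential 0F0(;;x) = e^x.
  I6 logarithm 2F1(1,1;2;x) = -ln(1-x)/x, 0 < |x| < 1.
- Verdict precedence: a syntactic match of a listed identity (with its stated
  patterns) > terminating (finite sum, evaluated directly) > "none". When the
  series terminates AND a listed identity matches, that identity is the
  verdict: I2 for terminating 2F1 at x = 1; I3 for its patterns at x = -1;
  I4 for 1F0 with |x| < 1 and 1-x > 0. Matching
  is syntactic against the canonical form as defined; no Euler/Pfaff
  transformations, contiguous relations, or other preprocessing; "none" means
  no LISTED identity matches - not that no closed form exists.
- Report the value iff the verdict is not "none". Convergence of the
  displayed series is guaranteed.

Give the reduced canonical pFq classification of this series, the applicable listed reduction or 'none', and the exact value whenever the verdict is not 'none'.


With C = \frac{1}{2}: the canonical form is 2F1(-3, 4; -\frac{5}{6}; 1). Verdict: Chu-Vandermonde (I2) fires (terminating 2F1 at x = 1 with n = 3, b = 4, c = -\frac{5}{6}). Sum: \frac{11339}{70}.

Structural cue: t_0 = \frac{1}{2} here, and (1)_k (C = 1/2, x = 1) is k! itself.
Adjacent-term ratio: r(k) = 1 * (k-3) (k+4) / [(k-\frac{5}{6}) (k+1)] ; factor over Q: parameters, x = 1, and C = \frac{1}{2}.


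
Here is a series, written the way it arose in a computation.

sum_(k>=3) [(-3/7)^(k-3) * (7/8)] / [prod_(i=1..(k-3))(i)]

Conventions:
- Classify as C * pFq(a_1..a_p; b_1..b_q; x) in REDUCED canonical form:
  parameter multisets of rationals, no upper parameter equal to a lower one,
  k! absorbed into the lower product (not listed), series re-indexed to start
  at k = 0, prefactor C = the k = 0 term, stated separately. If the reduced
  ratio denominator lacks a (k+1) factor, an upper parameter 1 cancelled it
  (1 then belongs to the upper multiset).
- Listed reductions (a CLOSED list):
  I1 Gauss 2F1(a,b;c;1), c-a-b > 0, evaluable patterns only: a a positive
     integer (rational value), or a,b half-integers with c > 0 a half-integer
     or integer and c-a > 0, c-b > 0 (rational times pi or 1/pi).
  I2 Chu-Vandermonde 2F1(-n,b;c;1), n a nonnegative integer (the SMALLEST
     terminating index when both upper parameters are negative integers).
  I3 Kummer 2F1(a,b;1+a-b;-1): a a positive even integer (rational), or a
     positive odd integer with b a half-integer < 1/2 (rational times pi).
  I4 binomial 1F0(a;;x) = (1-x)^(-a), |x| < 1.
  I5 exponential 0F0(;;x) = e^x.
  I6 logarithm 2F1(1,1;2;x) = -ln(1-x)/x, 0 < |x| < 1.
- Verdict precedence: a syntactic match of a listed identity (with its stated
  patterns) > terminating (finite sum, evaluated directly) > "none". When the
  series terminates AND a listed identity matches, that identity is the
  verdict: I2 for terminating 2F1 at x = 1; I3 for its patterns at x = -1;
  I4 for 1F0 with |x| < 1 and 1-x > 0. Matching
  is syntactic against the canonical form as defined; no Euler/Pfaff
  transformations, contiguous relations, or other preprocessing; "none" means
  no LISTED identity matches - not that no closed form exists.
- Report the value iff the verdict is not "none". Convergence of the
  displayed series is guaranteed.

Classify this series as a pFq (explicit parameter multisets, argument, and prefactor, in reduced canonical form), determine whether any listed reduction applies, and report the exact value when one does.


At argument -3/7: a 0F0 with upper {-}, lower {-}, scaled by C = 7/8. Verdict: the exponential series (I5) matches (the 0F0 exponential series at x = -3/7). Exact value: (7/8) * e^(-3/7).

First insight: x = (-3/7) and the product of the first k integers (C = 7/8, x = -3/7) is k!.
Step ratio: r(k) = (-3/7) * 1 / [(k+1)] - rational; roots negated = parameters, x = (-3/7), C = 7/8.


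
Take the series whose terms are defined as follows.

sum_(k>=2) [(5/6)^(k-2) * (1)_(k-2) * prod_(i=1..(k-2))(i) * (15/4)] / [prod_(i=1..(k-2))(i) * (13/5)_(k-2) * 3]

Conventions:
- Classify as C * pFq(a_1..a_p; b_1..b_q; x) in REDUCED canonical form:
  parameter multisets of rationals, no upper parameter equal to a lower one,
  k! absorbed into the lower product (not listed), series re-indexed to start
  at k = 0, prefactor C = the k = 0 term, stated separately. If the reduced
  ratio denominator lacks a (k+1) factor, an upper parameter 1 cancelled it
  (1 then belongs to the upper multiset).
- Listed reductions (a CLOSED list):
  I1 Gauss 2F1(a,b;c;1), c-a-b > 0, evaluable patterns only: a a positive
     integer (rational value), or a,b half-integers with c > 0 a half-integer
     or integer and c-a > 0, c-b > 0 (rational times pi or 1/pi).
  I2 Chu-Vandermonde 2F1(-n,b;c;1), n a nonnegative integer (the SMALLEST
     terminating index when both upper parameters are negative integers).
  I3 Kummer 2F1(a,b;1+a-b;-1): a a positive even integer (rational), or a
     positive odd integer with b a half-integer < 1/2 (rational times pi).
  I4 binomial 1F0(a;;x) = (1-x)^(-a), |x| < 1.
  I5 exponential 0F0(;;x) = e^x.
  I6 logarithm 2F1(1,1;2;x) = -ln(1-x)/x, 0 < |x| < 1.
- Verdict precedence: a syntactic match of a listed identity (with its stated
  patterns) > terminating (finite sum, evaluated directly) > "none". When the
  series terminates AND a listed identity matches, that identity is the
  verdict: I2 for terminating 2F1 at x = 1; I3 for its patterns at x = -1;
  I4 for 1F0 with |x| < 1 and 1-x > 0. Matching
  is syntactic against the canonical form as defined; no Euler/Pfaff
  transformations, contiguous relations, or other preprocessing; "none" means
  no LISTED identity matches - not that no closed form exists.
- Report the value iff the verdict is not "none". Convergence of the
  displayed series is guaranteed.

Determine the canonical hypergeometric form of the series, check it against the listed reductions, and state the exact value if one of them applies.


Reduced: x = 5/6, 2F1, upper = {1, 1}, lower = {13/5}, C = 5/4. Verdict: none. No listed pattern accepts 2F1(1, 1; 13/5; 5/6).

The tell: from the first term 5/4: the constant factors (C = 5/4, x = 5/6) combine into one prefactor.
Ratio: r(k) = (5/6) * (k+1) (k+1) / [(k+13/5) (k+1)] - poly over poly, x = (5/6) from leading terms; C = 5/4 at k = 0.


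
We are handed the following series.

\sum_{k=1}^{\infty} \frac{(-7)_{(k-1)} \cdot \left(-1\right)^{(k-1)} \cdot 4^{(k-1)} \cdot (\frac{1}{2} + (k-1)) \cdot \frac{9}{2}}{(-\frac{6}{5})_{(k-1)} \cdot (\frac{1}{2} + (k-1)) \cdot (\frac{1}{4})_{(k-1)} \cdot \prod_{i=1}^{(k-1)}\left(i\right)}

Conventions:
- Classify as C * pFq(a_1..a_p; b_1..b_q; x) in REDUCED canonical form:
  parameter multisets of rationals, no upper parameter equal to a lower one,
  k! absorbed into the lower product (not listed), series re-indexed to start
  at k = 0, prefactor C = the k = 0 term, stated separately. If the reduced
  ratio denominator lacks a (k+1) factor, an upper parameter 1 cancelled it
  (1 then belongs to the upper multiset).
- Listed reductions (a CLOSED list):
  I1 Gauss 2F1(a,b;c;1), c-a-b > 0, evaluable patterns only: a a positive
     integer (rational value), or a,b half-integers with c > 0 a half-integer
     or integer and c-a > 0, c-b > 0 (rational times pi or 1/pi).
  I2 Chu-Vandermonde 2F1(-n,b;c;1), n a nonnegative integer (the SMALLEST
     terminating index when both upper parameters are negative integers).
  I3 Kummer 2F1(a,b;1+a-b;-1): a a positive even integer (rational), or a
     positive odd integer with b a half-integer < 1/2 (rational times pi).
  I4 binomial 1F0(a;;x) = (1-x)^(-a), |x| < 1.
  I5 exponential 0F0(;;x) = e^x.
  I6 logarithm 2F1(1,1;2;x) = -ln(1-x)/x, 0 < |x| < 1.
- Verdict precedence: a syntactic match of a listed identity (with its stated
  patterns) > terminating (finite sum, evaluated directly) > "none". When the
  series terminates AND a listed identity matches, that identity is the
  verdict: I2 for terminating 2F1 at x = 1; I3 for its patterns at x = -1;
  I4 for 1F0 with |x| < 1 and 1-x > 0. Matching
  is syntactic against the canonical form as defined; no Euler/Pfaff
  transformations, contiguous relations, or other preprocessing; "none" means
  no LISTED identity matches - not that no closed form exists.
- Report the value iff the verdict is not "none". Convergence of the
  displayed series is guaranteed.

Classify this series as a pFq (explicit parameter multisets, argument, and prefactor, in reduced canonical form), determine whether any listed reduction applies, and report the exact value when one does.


With C = \frac{9}{2}: the canonical form is 1F2(-7; -\frac{6}{5}, \frac{1}{4}; -4). Verdict: terminating (-7 upstairs). 8 nonzero terms in all; added directly. Hence: \frac{15645535449077}{99994986}.

Key observation: from the first term \frac{9}{2}: the product of the first k integers (C = 9/2, x = -4) is k!.
Consecutive-term ratio: r(k) = -4 * (k-7) / [(k-\frac{6}{5}) (k+\frac{1}{4}) (k+1)] - rational in k, leading ratio -4; with t_0 = \frac{9}{2}, classification follows.


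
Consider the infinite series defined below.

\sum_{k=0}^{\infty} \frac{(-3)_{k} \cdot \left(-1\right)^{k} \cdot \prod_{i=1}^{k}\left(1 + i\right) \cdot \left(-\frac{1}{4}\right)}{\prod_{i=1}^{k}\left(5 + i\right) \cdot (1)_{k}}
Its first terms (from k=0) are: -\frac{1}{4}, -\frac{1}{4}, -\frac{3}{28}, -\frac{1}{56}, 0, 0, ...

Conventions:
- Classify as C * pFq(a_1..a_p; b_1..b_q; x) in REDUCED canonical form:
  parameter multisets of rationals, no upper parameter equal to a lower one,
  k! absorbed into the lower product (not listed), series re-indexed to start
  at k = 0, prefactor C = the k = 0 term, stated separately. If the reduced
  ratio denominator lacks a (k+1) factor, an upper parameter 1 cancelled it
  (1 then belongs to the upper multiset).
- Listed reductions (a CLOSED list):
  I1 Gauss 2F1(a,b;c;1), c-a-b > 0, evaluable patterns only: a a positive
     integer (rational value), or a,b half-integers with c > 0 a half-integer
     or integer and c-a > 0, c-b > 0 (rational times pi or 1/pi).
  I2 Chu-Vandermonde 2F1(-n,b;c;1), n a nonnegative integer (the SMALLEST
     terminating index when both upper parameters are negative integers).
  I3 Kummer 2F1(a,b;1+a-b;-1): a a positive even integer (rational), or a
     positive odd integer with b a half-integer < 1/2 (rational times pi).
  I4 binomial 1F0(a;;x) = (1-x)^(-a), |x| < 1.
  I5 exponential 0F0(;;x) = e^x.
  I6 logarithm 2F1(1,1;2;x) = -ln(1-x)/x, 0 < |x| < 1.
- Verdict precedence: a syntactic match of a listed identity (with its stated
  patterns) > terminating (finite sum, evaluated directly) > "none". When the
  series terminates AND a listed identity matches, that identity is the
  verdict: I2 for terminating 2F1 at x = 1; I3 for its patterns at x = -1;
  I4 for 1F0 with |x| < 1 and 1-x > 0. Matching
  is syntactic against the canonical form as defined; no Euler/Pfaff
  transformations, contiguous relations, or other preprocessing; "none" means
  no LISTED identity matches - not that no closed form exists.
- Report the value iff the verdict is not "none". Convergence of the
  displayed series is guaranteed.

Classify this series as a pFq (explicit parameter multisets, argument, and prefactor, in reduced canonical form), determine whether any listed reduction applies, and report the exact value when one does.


First insight: x = -1 and the lower running product (C = -1/4, x = -1) is a rising factorial.
Step ratio: r(k) = -1 * (k-3) (k+2) / [(k+6) (k+1)] - rational in k, leading ratio -1; with t_0 = -\frac{1}{4}, classification follows.

Prefactor -\frac{1}{4}, argument -1: 2F1 with upper {-3, 2} over lower {6}. Verdict: Kummer's theorem (I3) fires (x = -1; c = 6 equals 1+a-b for upper {-3, 2}: listed pattern). Exact value: -\frac{5}{8}.


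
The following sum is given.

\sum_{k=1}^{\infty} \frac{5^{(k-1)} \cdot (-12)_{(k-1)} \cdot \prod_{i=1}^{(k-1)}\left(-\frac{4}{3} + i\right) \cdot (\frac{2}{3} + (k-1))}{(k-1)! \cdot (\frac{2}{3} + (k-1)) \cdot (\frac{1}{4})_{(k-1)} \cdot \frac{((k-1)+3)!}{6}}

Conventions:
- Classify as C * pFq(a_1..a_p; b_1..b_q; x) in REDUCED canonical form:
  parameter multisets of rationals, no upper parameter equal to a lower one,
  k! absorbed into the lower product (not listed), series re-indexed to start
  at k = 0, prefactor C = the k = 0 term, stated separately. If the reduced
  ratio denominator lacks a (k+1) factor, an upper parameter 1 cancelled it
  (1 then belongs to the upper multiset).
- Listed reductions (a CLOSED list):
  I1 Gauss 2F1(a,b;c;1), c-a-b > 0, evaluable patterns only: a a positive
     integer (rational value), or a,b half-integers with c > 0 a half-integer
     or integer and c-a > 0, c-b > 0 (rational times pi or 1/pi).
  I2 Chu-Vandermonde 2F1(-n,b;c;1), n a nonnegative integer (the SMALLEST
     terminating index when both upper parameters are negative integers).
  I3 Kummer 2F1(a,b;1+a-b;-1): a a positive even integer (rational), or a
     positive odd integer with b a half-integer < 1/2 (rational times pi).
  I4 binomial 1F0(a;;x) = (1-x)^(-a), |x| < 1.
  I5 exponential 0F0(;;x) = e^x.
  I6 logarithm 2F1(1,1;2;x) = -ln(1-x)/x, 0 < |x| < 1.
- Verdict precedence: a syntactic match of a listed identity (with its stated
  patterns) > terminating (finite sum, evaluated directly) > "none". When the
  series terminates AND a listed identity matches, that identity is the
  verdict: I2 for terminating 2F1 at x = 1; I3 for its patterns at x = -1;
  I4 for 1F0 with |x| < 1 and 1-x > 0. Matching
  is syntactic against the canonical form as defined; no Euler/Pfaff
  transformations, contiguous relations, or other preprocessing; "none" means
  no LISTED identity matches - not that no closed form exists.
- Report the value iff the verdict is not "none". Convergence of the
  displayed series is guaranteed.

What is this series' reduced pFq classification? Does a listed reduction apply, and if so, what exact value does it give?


At argument 5: a 2F2 with upper {-12, -\frac{1}{3}}, lower {\frac{1}{4}, 4}, scaled by C = 1. Verdict: terminating (-12 upstairs). 13 nonzero terms in all; added directly. Exact value: \frac{425020634249511069223}{70478302619039902587}.

The tell: x = 5 and the factor k + 2/3 cancels (top and bottom), leaving C = 1.
Term ratio: r(k) = 5 * (k-12) (k-\frac{1}{3}) / [(k+\frac{1}{4}) (k+4) (k+1)] - rational in k, leading ratio 5; with t_0 = 1, classification follows.
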